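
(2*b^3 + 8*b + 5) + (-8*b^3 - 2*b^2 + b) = -6*b^3 - 2*b^2 + 9*b + 5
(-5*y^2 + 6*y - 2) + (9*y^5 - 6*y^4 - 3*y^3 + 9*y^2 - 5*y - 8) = 9*y^5 - 6*y^4 - 3*y^3 + 4*y^2 + y - 10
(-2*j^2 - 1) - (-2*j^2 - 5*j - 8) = 5*j + 7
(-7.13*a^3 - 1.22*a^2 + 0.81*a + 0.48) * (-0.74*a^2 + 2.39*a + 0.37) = 5.2762*a^5 - 16.1379*a^4 - 6.1533*a^3 + 1.1293*a^2 + 1.4469*a + 0.1776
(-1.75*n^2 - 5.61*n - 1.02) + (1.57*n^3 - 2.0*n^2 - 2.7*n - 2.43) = 1.57*n^3 - 3.75*n^2 - 8.31*n - 3.45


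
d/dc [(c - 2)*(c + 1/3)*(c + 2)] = 3*c^2 + 2*c/3 - 4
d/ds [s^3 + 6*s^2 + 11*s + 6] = 3*s^2 + 12*s + 11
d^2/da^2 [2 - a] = 0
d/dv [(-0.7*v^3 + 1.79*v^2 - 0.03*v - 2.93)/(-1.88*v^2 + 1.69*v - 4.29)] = (1.316*v^4 - 2.366*v^3 + 11.9777*v^2 - 26.375*v + 5.0804)/(3.5344*v^4 - 6.3544*v^3 + 18.9865*v^2 - 14.5002*v + 18.4041)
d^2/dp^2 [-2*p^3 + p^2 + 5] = 2 - 12*p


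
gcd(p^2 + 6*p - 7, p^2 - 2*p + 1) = p - 1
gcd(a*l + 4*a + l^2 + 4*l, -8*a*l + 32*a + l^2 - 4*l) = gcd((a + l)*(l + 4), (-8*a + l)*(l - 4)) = 1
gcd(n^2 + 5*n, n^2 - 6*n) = n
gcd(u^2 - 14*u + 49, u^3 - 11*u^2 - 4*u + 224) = u - 7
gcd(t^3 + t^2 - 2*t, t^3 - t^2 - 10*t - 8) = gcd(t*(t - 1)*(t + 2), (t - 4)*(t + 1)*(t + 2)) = t + 2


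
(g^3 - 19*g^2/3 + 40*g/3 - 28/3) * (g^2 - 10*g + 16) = g^5 - 49*g^4/3 + 278*g^3/3 - 244*g^2 + 920*g/3 - 448/3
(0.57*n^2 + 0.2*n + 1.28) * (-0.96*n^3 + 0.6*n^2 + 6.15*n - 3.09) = -0.5472*n^5 + 0.15*n^4 + 2.3967*n^3 + 0.2367*n^2 + 7.254*n - 3.9552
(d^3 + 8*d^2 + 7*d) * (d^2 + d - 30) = d^5 + 9*d^4 - 15*d^3 - 233*d^2 - 210*d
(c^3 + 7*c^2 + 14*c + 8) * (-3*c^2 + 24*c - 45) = -3*c^5 + 3*c^4 + 81*c^3 - 3*c^2 - 438*c - 360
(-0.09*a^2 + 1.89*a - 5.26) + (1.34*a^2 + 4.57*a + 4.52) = 1.25*a^2 + 6.46*a - 0.74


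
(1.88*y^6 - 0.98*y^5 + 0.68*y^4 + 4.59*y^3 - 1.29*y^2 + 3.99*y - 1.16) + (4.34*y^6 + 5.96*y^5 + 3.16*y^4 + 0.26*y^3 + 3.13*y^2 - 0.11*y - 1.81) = 6.22*y^6 + 4.98*y^5 + 3.84*y^4 + 4.85*y^3 + 1.84*y^2 + 3.88*y - 2.97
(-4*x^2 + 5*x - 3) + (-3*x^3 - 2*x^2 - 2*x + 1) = -3*x^3 - 6*x^2 + 3*x - 2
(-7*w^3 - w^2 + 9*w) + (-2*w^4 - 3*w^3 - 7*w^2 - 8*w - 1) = -2*w^4 - 10*w^3 - 8*w^2 + w - 1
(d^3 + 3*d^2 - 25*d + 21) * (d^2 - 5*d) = d^5 - 2*d^4 - 40*d^3 + 146*d^2 - 105*d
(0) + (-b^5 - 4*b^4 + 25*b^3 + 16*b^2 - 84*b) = -b^5 - 4*b^4 + 25*b^3 + 16*b^2 - 84*b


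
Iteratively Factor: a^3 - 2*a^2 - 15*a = (a + 3)*(a^2 - 5*a) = (a - 5)*(a + 3)*(a)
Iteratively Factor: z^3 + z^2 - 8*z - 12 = (z + 2)*(z^2 - z - 6) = (z - 3)*(z + 2)*(z + 2)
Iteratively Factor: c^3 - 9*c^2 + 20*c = (c)*(c^2 - 9*c + 20) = c*(c - 5)*(c - 4)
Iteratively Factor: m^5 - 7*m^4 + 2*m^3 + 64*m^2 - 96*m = (m - 2)*(m^4 - 5*m^3 - 8*m^2 + 48*m) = (m - 4)*(m - 2)*(m^3 - m^2 - 12*m) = (m - 4)*(m - 2)*(m + 3)*(m^2 - 4*m) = m*(m - 4)*(m - 2)*(m + 3)*(m - 4)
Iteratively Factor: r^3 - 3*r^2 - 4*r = (r - 4)*(r^2 + r) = (r - 4)*(r + 1)*(r)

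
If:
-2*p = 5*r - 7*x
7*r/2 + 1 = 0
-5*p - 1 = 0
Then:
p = -1/5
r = -2/7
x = -64/245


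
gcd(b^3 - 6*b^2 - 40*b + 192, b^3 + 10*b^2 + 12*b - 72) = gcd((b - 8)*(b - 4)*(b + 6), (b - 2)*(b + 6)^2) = b + 6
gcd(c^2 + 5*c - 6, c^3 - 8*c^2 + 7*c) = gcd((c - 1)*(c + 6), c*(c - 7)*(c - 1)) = c - 1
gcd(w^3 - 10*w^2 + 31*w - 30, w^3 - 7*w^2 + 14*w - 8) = w - 2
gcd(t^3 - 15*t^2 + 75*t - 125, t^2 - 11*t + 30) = t - 5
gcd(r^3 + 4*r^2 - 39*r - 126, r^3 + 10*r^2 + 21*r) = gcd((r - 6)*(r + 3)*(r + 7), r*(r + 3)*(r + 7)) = r^2 + 10*r + 21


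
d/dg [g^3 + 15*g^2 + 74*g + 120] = 3*g^2 + 30*g + 74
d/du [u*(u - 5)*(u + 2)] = 3*u^2 - 6*u - 10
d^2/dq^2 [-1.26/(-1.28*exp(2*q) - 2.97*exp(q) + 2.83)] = (1.26*(2.56*exp(q) + 2.97)*(5.12*exp(q) + 5.94)*exp(q) - (6.4512*exp(q) + 3.7422)*(1.28*exp(2*q) + 2.97*exp(q) - 2.83))*exp(q)/(1.28*exp(2*q) + 2.97*exp(q) - 2.83)^3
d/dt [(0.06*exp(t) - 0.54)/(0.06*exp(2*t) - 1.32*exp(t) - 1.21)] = (-0.0036*exp(2*t) + 0.0648*exp(t) - 0.7854)*exp(t)/(0.0036*exp(4*t) - 0.1584*exp(3*t) + 1.5972*exp(2*t) + 3.1944*exp(t) + 1.4641)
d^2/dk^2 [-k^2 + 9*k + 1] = -2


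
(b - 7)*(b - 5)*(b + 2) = b^3 - 10*b^2 + 11*b + 70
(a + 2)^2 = a^2 + 4*a + 4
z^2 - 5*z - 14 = (z - 7)*(z + 2)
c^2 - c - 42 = (c - 7)*(c + 6)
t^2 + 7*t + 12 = (t + 3)*(t + 4)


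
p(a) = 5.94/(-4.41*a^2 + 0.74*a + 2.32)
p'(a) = 5.94*(8.82*a - 0.74)/(-4.41*a^2 + 0.74*a + 2.32)^2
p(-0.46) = 5.68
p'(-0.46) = -26.02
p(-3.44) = -0.11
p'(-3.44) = -0.07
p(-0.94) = -2.61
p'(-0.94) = -10.39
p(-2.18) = -0.29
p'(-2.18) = -0.29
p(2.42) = -0.27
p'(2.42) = 0.26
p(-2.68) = -0.19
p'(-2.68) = -0.15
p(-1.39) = -0.82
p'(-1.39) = -1.48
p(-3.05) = -0.15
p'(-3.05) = -0.10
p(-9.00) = -0.02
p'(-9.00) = -0.00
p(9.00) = -0.02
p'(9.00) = 0.00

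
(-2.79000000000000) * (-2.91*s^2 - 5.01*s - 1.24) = 8.1189*s^2 + 13.9779*s + 3.4596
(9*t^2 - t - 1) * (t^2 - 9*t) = 9*t^4 - 82*t^3 + 8*t^2 + 9*t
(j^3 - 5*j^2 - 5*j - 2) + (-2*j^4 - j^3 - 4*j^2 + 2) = -2*j^4 - 9*j^2 - 5*j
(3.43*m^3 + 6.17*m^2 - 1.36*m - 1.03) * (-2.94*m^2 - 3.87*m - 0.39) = -10.0842*m^5 - 31.4139*m^4 - 21.2172*m^3 + 5.8851*m^2 + 4.5165*m + 0.4017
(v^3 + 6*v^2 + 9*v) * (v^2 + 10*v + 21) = v^5 + 16*v^4 + 90*v^3 + 216*v^2 + 189*v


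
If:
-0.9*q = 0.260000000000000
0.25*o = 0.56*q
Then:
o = -0.65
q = -0.29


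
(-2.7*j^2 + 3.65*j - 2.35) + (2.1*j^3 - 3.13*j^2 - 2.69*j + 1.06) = 2.1*j^3 - 5.83*j^2 + 0.96*j - 1.29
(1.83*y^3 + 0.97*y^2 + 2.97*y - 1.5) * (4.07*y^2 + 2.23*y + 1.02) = 7.4481*y^5 + 8.0288*y^4 + 16.1176*y^3 + 1.5075*y^2 - 0.315599999999999*y - 1.53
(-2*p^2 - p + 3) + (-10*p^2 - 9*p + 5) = -12*p^2 - 10*p + 8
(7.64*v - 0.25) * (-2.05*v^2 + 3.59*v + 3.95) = -15.662*v^3 + 27.9401*v^2 + 29.2805*v - 0.9875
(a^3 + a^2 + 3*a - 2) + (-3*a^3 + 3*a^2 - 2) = -2*a^3 + 4*a^2 + 3*a - 4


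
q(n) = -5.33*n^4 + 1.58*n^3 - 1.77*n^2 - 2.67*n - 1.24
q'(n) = -21.32*n^3 + 4.74*n^2 - 3.54*n - 2.67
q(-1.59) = -41.89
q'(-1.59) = 100.64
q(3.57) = -827.21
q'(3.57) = -924.94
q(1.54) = -33.76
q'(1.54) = -74.75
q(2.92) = -372.28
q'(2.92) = -503.40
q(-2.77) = -354.80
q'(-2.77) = 496.64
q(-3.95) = -1413.21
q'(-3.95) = 1399.22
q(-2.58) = -269.43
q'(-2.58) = 404.15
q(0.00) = -1.24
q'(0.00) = -2.67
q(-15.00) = -275523.19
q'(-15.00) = 73071.93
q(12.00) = -108080.80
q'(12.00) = -36203.55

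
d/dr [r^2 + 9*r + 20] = 2*r + 9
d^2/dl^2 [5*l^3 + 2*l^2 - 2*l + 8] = 30*l + 4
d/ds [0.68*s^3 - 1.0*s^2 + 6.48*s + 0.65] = 2.04*s^2 - 2.0*s + 6.48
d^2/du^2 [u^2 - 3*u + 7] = 2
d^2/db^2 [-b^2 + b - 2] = -2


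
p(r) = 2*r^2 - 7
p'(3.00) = 12.00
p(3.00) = 11.00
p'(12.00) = 48.00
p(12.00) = 281.00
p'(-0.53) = -2.12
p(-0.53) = -6.44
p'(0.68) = 2.72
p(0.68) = -6.08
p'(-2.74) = -10.96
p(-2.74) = 8.02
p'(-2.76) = -11.04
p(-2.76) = 8.24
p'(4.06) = 16.24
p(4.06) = 25.97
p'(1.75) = 7.00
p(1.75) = -0.88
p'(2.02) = 8.08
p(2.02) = 1.16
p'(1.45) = 5.80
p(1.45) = -2.80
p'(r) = 4*r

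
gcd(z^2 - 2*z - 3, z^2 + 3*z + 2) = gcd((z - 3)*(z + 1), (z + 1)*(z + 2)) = z + 1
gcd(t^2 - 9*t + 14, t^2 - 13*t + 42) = t - 7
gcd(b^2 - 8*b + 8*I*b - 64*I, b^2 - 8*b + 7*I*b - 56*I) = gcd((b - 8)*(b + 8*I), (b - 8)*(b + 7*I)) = b - 8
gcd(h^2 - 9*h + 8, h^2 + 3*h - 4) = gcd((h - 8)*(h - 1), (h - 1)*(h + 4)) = h - 1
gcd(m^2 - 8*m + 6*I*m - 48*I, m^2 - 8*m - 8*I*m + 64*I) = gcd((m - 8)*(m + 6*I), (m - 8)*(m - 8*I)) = m - 8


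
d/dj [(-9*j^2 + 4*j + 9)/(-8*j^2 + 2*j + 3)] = 2*(7*j^2 + 45*j - 3)/(64*j^4 - 32*j^3 - 44*j^2 + 12*j + 9)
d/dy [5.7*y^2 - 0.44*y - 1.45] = 11.4*y - 0.44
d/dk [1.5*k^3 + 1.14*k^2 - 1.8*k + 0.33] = 4.5*k^2 + 2.28*k - 1.8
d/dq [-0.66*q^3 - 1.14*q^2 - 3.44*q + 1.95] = -1.98*q^2 - 2.28*q - 3.44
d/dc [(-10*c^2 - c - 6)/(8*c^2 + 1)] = (8*c^2 + 76*c - 1)/(64*c^4 + 16*c^2 + 1)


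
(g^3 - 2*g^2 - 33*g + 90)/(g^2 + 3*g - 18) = g - 5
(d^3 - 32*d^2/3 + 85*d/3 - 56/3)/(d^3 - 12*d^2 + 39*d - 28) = (d - 8/3)/(d - 4)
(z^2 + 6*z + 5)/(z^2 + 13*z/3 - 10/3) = 3*(z + 1)/(3*z - 2)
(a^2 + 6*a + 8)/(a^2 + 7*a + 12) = (a + 2)/(a + 3)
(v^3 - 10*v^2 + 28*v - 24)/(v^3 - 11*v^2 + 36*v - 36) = (v - 2)/(v - 3)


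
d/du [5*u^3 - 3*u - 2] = 15*u^2 - 3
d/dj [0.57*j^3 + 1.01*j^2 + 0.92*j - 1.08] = 1.71*j^2 + 2.02*j + 0.92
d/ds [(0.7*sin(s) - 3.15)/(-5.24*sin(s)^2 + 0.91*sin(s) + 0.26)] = (3.668*sin(s)^2 - 33.012*sin(s) + 3.0485)*cos(s)/(27.4576*sin(s)^4 - 9.5368*sin(s)^3 - 1.8967*sin(s)^2 + 0.4732*sin(s) + 0.0676)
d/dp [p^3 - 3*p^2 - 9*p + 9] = 3*p^2 - 6*p - 9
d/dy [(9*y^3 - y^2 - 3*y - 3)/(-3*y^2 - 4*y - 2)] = (-27*y^4 - 72*y^3 - 59*y^2 - 14*y - 6)/(9*y^4 + 24*y^3 + 28*y^2 + 16*y + 4)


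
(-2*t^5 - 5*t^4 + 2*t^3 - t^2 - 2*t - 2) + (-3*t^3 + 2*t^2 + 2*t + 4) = -2*t^5 - 5*t^4 - t^3 + t^2 + 2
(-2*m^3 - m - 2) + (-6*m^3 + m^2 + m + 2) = -8*m^3 + m^2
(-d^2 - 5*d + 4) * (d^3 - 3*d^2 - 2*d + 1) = -d^5 - 2*d^4 + 21*d^3 - 3*d^2 - 13*d + 4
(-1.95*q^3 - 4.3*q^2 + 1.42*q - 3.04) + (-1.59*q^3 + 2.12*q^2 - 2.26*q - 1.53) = -3.54*q^3 - 2.18*q^2 - 0.84*q - 4.57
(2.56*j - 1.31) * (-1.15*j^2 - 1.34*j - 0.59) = -2.944*j^3 - 1.9239*j^2 + 0.245*j + 0.7729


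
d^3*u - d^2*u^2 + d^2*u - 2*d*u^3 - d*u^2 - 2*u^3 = (d - 2*u)*(d + u)*(d*u + u)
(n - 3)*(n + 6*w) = n^2 + 6*n*w - 3*n - 18*w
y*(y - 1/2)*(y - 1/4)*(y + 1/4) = y^4 - y^3/2 - y^2/16 + y/32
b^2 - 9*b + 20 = (b - 5)*(b - 4)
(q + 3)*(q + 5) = q^2 + 8*q + 15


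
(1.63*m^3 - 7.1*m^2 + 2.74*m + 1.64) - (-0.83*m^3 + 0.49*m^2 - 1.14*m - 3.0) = 2.46*m^3 - 7.59*m^2 + 3.88*m + 4.64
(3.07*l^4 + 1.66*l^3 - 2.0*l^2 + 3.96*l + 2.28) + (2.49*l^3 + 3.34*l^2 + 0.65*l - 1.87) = 3.07*l^4 + 4.15*l^3 + 1.34*l^2 + 4.61*l + 0.41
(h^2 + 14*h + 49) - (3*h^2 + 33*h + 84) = -2*h^2 - 19*h - 35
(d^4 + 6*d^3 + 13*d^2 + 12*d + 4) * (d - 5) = d^5 + d^4 - 17*d^3 - 53*d^2 - 56*d - 20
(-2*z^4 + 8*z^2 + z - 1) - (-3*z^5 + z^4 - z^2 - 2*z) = 3*z^5 - 3*z^4 + 9*z^2 + 3*z - 1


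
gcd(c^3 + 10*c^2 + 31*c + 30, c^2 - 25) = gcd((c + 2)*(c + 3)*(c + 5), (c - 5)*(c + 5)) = c + 5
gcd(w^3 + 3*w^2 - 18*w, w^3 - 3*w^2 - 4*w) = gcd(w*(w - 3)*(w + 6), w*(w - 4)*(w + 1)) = w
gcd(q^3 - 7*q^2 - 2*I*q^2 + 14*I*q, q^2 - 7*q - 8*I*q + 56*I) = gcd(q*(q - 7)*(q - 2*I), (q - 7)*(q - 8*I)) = q - 7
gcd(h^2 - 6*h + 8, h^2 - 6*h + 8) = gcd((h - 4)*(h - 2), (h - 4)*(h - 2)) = h^2 - 6*h + 8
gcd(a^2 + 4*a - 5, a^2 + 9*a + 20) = a + 5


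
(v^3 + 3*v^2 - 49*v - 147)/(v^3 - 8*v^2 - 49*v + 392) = (v + 3)/(v - 8)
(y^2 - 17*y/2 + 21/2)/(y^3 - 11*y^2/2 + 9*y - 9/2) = (y - 7)/(y^2 - 4*y + 3)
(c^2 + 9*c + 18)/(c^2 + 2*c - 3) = (c + 6)/(c - 1)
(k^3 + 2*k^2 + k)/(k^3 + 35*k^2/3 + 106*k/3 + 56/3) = 3*k*(k^2 + 2*k + 1)/(3*k^3 + 35*k^2 + 106*k + 56)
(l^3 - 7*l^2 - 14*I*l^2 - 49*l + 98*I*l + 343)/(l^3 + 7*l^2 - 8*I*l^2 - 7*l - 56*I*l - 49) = (l^2 - 7*l*(1 + I) + 49*I)/(l^2 + l*(7 - I) - 7*I)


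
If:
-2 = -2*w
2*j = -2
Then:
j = -1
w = 1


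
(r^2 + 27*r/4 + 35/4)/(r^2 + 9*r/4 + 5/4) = (4*r^2 + 27*r + 35)/(4*r^2 + 9*r + 5)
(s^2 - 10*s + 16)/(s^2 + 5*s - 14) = (s - 8)/(s + 7)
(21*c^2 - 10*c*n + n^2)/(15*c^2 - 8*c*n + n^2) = (7*c - n)/(5*c - n)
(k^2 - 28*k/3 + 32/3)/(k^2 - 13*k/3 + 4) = (k - 8)/(k - 3)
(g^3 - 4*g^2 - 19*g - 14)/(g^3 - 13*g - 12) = (g^2 - 5*g - 14)/(g^2 - g - 12)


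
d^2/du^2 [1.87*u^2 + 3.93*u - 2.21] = 3.74000000000000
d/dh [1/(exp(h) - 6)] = -exp(h)/(exp(h) - 6)^2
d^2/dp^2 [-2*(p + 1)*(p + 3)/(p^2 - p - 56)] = 4*(-5*p^3 - 177*p^2 - 663*p - 3083)/(p^6 - 3*p^5 - 165*p^4 + 335*p^3 + 9240*p^2 - 9408*p - 175616)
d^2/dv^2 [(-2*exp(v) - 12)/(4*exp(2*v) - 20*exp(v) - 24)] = (-exp(4*v) - 29*exp(3*v) + 54*exp(2*v) - 264*exp(v) + 144)*exp(v)/(2*(exp(6*v) - 15*exp(5*v) + 57*exp(4*v) + 55*exp(3*v) - 342*exp(2*v) - 540*exp(v) - 216))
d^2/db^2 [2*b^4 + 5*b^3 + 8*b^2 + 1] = 24*b^2 + 30*b + 16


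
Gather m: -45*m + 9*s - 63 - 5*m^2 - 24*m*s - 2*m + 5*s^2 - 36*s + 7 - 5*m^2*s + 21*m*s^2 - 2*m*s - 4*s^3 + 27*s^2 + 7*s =m^2*(-5*s - 5) + m*(21*s^2 - 26*s - 47) - 4*s^3 + 32*s^2 - 20*s - 56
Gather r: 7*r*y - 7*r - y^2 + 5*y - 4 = r*(7*y - 7) - y^2 + 5*y - 4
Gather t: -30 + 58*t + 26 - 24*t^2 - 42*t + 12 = -24*t^2 + 16*t + 8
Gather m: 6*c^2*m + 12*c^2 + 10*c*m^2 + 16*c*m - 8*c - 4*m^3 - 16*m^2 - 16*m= 12*c^2 - 8*c - 4*m^3 + m^2*(10*c - 16) + m*(6*c^2 + 16*c - 16)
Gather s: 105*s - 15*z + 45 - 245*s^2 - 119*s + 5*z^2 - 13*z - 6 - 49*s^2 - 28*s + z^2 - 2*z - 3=-294*s^2 - 42*s + 6*z^2 - 30*z + 36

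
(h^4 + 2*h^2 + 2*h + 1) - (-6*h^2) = h^4 + 8*h^2 + 2*h + 1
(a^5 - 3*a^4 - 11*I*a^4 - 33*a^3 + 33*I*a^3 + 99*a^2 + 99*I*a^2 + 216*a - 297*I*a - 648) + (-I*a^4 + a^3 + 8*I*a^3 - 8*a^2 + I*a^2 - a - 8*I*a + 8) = a^5 - 3*a^4 - 12*I*a^4 - 32*a^3 + 41*I*a^3 + 91*a^2 + 100*I*a^2 + 215*a - 305*I*a - 640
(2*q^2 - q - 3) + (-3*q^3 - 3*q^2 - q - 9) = -3*q^3 - q^2 - 2*q - 12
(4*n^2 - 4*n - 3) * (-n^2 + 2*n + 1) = -4*n^4 + 12*n^3 - n^2 - 10*n - 3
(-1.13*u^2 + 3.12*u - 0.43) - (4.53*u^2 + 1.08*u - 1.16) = -5.66*u^2 + 2.04*u + 0.73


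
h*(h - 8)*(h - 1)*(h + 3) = h^4 - 6*h^3 - 19*h^2 + 24*h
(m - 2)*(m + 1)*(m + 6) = m^3 + 5*m^2 - 8*m - 12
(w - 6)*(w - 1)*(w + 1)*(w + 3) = w^4 - 3*w^3 - 19*w^2 + 3*w + 18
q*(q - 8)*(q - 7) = q^3 - 15*q^2 + 56*q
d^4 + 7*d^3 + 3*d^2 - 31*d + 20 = (d - 1)^2*(d + 4)*(d + 5)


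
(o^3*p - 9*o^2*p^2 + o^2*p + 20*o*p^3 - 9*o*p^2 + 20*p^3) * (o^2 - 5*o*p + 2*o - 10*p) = o^5*p - 14*o^4*p^2 + 3*o^4*p + 65*o^3*p^3 - 42*o^3*p^2 + 2*o^3*p - 100*o^2*p^4 + 195*o^2*p^3 - 28*o^2*p^2 - 300*o*p^4 + 130*o*p^3 - 200*p^4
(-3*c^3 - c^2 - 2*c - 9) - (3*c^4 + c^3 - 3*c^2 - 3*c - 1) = -3*c^4 - 4*c^3 + 2*c^2 + c - 8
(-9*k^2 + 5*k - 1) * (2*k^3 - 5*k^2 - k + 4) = -18*k^5 + 55*k^4 - 18*k^3 - 36*k^2 + 21*k - 4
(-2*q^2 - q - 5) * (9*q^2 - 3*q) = -18*q^4 - 3*q^3 - 42*q^2 + 15*q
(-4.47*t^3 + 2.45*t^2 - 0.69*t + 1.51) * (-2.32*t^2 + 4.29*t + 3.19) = 10.3704*t^5 - 24.8603*t^4 - 2.148*t^3 + 1.3522*t^2 + 4.2768*t + 4.8169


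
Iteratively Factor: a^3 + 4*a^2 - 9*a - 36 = (a + 3)*(a^2 + a - 12) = (a - 3)*(a + 3)*(a + 4)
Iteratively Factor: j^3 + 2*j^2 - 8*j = (j)*(j^2 + 2*j - 8) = j*(j + 4)*(j - 2)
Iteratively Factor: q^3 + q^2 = (q)*(q^2 + q) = q*(q + 1)*(q)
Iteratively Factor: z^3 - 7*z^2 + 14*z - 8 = (z - 2)*(z^2 - 5*z + 4) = (z - 4)*(z - 2)*(z - 1)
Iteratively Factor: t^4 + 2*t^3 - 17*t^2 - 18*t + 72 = (t - 2)*(t^3 + 4*t^2 - 9*t - 36) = (t - 2)*(t + 3)*(t^2 + t - 12) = (t - 3)*(t - 2)*(t + 3)*(t + 4)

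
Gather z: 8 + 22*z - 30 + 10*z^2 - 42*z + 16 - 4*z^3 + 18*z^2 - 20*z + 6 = -4*z^3 + 28*z^2 - 40*z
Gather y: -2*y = -2*y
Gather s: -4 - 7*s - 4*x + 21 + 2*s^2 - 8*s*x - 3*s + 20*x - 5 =2*s^2 + s*(-8*x - 10) + 16*x + 12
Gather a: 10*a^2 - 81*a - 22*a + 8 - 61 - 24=10*a^2 - 103*a - 77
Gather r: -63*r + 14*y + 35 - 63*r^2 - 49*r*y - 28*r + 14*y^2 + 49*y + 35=-63*r^2 + r*(-49*y - 91) + 14*y^2 + 63*y + 70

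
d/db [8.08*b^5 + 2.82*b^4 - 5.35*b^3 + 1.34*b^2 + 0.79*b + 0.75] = 40.4*b^4 + 11.28*b^3 - 16.05*b^2 + 2.68*b + 0.79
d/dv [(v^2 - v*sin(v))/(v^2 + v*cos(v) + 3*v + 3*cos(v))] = (-sqrt(2)*v^3*cos(v + pi/4) + 4*v^2*sin(v) - 2*v^2*cos(v) + 2*v^2 + 6*v*cos(v) - 3*v - 3*sin(2*v)/2)/((v + 3)^2*(v + cos(v))^2)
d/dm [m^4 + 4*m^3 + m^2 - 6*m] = 4*m^3 + 12*m^2 + 2*m - 6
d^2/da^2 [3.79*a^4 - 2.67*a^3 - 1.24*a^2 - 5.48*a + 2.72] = 45.48*a^2 - 16.02*a - 2.48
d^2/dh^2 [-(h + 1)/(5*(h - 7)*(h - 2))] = 2*(-h^3 - 3*h^2 + 69*h - 193)/(5*(h^6 - 27*h^5 + 285*h^4 - 1485*h^3 + 3990*h^2 - 5292*h + 2744))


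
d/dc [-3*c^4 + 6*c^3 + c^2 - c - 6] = -12*c^3 + 18*c^2 + 2*c - 1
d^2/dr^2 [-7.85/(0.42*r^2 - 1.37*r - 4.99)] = (-2.76948*r^2 + 9.03378*r + 7.85*(0.84*r - 1.37)*(1.68*r - 2.74) + 32.90406)/(-0.42*r^2 + 1.37*r + 4.99)^3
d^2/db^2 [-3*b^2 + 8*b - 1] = -6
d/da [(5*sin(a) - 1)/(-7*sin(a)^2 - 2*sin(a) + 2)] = (35*sin(a)^2 - 14*sin(a) + 8)*cos(a)/(7*sin(a)^2 + 2*sin(a) - 2)^2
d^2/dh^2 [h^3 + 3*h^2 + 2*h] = 6*h + 6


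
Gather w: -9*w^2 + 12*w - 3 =-9*w^2 + 12*w - 3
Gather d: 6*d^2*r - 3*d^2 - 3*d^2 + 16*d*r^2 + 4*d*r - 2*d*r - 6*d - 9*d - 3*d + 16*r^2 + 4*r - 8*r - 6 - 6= d^2*(6*r - 6) + d*(16*r^2 + 2*r - 18) + 16*r^2 - 4*r - 12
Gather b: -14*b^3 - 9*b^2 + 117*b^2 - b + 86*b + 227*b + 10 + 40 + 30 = -14*b^3 + 108*b^2 + 312*b + 80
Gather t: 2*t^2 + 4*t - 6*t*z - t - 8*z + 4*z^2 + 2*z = 2*t^2 + t*(3 - 6*z) + 4*z^2 - 6*z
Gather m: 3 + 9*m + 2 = 9*m + 5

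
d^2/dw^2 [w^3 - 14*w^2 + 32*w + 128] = 6*w - 28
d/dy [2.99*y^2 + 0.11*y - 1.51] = 5.98*y + 0.11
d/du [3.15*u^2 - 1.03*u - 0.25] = 6.3*u - 1.03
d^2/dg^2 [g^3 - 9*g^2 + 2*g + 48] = 6*g - 18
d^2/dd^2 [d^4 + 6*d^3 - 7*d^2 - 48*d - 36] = 12*d^2 + 36*d - 14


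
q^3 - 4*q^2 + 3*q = q*(q - 3)*(q - 1)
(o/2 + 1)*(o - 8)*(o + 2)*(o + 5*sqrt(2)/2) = o^4/2 - 2*o^3 + 5*sqrt(2)*o^3/4 - 14*o^2 - 5*sqrt(2)*o^2 - 35*sqrt(2)*o - 16*o - 40*sqrt(2)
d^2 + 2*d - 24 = (d - 4)*(d + 6)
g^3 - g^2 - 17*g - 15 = (g - 5)*(g + 1)*(g + 3)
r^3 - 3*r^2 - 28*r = r*(r - 7)*(r + 4)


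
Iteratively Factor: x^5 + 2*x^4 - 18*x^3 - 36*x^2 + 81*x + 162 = (x + 3)*(x^4 - x^3 - 15*x^2 + 9*x + 54) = (x + 3)^2*(x^3 - 4*x^2 - 3*x + 18) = (x + 2)*(x + 3)^2*(x^2 - 6*x + 9) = (x - 3)*(x + 2)*(x + 3)^2*(x - 3)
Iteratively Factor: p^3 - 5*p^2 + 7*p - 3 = (p - 1)*(p^2 - 4*p + 3) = (p - 1)^2*(p - 3)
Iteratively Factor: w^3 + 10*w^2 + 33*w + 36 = (w + 3)*(w^2 + 7*w + 12) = (w + 3)*(w + 4)*(w + 3)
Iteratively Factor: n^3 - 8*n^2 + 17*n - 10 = (n - 5)*(n^2 - 3*n + 2) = (n - 5)*(n - 2)*(n - 1)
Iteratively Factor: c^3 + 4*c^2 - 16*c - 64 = (c + 4)*(c^2 - 16) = (c - 4)*(c + 4)*(c + 4)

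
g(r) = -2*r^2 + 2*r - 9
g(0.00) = -9.00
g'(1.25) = -3.00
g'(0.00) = 2.00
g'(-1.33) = 7.32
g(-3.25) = -36.62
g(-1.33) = -15.20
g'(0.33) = 0.68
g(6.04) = -69.88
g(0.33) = -8.56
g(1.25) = -9.62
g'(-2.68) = 12.72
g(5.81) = -64.89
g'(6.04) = -22.16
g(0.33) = -8.56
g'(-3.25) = 15.00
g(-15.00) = -489.00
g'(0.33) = 0.68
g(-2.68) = -28.72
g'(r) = 2 - 4*r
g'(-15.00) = 62.00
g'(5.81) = -21.24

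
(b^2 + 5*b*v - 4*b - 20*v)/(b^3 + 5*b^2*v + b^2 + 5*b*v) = (b - 4)/(b*(b + 1))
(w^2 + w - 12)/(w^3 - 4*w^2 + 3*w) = (w + 4)/(w*(w - 1))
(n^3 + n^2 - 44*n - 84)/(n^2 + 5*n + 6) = (n^2 - n - 42)/(n + 3)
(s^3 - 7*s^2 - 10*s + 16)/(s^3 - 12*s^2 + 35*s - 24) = (s + 2)/(s - 3)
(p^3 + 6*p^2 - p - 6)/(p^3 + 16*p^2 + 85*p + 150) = (p^2 - 1)/(p^2 + 10*p + 25)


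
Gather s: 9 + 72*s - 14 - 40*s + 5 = 32*s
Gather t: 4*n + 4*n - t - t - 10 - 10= 8*n - 2*t - 20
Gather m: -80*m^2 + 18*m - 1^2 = -80*m^2 + 18*m - 1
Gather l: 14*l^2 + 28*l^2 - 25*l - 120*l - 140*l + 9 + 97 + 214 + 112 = 42*l^2 - 285*l + 432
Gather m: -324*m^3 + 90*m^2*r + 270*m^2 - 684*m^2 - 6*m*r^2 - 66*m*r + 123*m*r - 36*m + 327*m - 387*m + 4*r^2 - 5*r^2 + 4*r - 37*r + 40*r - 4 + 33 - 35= -324*m^3 + m^2*(90*r - 414) + m*(-6*r^2 + 57*r - 96) - r^2 + 7*r - 6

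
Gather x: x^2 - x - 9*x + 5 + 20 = x^2 - 10*x + 25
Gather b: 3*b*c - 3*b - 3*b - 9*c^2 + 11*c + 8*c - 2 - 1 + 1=b*(3*c - 6) - 9*c^2 + 19*c - 2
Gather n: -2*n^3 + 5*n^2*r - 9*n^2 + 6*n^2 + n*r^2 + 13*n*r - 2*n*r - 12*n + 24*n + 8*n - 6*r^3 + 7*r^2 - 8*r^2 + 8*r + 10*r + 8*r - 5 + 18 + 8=-2*n^3 + n^2*(5*r - 3) + n*(r^2 + 11*r + 20) - 6*r^3 - r^2 + 26*r + 21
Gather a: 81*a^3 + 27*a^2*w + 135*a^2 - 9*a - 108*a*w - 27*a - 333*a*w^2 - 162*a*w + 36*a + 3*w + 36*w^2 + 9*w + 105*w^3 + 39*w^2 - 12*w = 81*a^3 + a^2*(27*w + 135) + a*(-333*w^2 - 270*w) + 105*w^3 + 75*w^2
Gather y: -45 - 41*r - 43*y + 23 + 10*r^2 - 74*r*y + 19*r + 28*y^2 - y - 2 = 10*r^2 - 22*r + 28*y^2 + y*(-74*r - 44) - 24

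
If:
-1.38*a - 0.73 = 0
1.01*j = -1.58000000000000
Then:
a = -0.53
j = -1.56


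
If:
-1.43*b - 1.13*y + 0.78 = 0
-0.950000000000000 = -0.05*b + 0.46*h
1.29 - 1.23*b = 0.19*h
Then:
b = 1.35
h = -1.92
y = -1.01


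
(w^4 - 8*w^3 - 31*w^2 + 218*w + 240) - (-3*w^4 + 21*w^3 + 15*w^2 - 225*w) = 4*w^4 - 29*w^3 - 46*w^2 + 443*w + 240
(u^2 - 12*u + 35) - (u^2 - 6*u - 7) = 42 - 6*u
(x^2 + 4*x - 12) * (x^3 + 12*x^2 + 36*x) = x^5 + 16*x^4 + 72*x^3 - 432*x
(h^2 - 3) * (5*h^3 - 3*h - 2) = 5*h^5 - 18*h^3 - 2*h^2 + 9*h + 6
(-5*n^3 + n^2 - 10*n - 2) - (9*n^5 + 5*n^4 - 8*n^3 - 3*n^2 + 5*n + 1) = -9*n^5 - 5*n^4 + 3*n^3 + 4*n^2 - 15*n - 3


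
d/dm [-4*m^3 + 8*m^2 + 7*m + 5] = -12*m^2 + 16*m + 7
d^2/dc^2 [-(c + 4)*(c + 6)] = -2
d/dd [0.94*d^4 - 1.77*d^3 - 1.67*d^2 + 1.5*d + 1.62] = 3.76*d^3 - 5.31*d^2 - 3.34*d + 1.5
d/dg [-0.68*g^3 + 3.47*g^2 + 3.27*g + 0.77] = -2.04*g^2 + 6.94*g + 3.27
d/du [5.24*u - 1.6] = 5.24000000000000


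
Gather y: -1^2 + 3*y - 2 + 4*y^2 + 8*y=4*y^2 + 11*y - 3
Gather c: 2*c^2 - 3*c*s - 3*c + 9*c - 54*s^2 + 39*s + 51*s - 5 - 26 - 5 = 2*c^2 + c*(6 - 3*s) - 54*s^2 + 90*s - 36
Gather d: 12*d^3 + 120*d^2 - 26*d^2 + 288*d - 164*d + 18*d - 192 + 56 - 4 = 12*d^3 + 94*d^2 + 142*d - 140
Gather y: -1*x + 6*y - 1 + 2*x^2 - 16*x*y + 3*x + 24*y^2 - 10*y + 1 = 2*x^2 + 2*x + 24*y^2 + y*(-16*x - 4)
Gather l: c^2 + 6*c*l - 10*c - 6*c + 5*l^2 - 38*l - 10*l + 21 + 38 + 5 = c^2 - 16*c + 5*l^2 + l*(6*c - 48) + 64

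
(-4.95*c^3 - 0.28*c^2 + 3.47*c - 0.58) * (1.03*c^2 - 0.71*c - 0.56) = -5.0985*c^5 + 3.2261*c^4 + 6.5449*c^3 - 2.9043*c^2 - 1.5314*c + 0.3248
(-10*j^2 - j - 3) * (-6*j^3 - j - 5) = 60*j^5 + 6*j^4 + 28*j^3 + 51*j^2 + 8*j + 15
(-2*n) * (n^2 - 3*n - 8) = -2*n^3 + 6*n^2 + 16*n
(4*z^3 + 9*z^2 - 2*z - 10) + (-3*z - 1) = 4*z^3 + 9*z^2 - 5*z - 11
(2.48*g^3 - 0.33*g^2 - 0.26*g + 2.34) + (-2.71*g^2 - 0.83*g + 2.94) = 2.48*g^3 - 3.04*g^2 - 1.09*g + 5.28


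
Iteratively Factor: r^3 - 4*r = (r - 2)*(r^2 + 2*r) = r*(r - 2)*(r + 2)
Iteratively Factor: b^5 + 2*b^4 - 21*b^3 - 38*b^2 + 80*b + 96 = (b + 4)*(b^4 - 2*b^3 - 13*b^2 + 14*b + 24) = (b - 2)*(b + 4)*(b^3 - 13*b - 12) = (b - 4)*(b - 2)*(b + 4)*(b^2 + 4*b + 3) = (b - 4)*(b - 2)*(b + 1)*(b + 4)*(b + 3)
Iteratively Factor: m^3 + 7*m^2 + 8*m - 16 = (m + 4)*(m^2 + 3*m - 4) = (m - 1)*(m + 4)*(m + 4)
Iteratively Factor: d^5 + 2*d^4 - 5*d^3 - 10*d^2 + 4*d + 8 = (d + 2)*(d^4 - 5*d^2 + 4) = (d + 1)*(d + 2)*(d^3 - d^2 - 4*d + 4) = (d - 2)*(d + 1)*(d + 2)*(d^2 + d - 2) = (d - 2)*(d - 1)*(d + 1)*(d + 2)*(d + 2)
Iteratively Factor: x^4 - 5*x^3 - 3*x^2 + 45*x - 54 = (x - 3)*(x^3 - 2*x^2 - 9*x + 18) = (x - 3)*(x + 3)*(x^2 - 5*x + 6) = (x - 3)^2*(x + 3)*(x - 2)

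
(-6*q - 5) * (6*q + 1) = -36*q^2 - 36*q - 5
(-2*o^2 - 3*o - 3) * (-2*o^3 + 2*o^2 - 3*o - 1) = 4*o^5 + 2*o^4 + 6*o^3 + 5*o^2 + 12*o + 3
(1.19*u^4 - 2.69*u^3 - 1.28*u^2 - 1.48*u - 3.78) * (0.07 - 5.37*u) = -6.3903*u^5 + 14.5286*u^4 + 6.6853*u^3 + 7.858*u^2 + 20.195*u - 0.2646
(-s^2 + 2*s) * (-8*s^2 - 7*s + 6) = 8*s^4 - 9*s^3 - 20*s^2 + 12*s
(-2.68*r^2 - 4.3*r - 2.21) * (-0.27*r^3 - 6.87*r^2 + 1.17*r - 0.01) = 0.7236*r^5 + 19.5726*r^4 + 27.0021*r^3 + 10.1785*r^2 - 2.5427*r + 0.0221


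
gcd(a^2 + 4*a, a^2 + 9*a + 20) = a + 4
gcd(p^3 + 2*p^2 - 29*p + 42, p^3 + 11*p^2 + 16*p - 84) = p^2 + 5*p - 14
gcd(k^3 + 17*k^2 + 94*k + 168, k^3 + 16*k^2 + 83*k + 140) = k^2 + 11*k + 28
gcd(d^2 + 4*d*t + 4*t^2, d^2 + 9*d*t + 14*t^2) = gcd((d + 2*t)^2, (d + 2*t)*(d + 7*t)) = d + 2*t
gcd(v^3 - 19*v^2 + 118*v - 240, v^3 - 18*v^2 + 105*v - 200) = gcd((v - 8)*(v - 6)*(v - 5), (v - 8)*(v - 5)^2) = v^2 - 13*v + 40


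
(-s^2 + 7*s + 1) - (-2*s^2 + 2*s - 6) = s^2 + 5*s + 7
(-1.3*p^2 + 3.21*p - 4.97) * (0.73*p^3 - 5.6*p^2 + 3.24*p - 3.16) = -0.949*p^5 + 9.6233*p^4 - 25.8161*p^3 + 42.3404*p^2 - 26.2464*p + 15.7052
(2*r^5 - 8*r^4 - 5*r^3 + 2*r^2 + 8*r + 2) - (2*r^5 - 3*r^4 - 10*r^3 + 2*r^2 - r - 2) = -5*r^4 + 5*r^3 + 9*r + 4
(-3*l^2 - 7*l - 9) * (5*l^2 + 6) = -15*l^4 - 35*l^3 - 63*l^2 - 42*l - 54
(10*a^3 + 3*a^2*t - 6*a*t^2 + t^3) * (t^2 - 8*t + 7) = 10*a^3*t^2 - 80*a^3*t + 70*a^3 + 3*a^2*t^3 - 24*a^2*t^2 + 21*a^2*t - 6*a*t^4 + 48*a*t^3 - 42*a*t^2 + t^5 - 8*t^4 + 7*t^3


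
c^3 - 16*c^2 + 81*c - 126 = (c - 7)*(c - 6)*(c - 3)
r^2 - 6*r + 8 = (r - 4)*(r - 2)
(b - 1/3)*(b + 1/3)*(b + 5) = b^3 + 5*b^2 - b/9 - 5/9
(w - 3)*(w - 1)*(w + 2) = w^3 - 2*w^2 - 5*w + 6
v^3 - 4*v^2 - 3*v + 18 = (v - 3)^2*(v + 2)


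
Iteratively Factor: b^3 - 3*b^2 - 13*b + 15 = (b - 1)*(b^2 - 2*b - 15) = (b - 5)*(b - 1)*(b + 3)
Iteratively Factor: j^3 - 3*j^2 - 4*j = (j - 4)*(j^2 + j) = (j - 4)*(j + 1)*(j)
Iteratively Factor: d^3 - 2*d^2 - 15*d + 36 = (d - 3)*(d^2 + d - 12) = (d - 3)*(d + 4)*(d - 3)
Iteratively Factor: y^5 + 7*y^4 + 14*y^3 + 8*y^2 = (y)*(y^4 + 7*y^3 + 14*y^2 + 8*y) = y^2*(y^3 + 7*y^2 + 14*y + 8) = y^2*(y + 2)*(y^2 + 5*y + 4) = y^2*(y + 1)*(y + 2)*(y + 4)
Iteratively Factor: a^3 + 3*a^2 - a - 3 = (a + 3)*(a^2 - 1) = (a + 1)*(a + 3)*(a - 1)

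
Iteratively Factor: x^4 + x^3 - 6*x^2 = (x)*(x^3 + x^2 - 6*x) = x*(x + 3)*(x^2 - 2*x) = x*(x - 2)*(x + 3)*(x)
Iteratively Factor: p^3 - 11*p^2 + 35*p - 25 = (p - 1)*(p^2 - 10*p + 25) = (p - 5)*(p - 1)*(p - 5)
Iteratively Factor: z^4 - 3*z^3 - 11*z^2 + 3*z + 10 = (z + 1)*(z^3 - 4*z^2 - 7*z + 10) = (z - 1)*(z + 1)*(z^2 - 3*z - 10) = (z - 5)*(z - 1)*(z + 1)*(z + 2)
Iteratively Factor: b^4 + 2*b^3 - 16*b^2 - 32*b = (b + 4)*(b^3 - 2*b^2 - 8*b) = (b + 2)*(b + 4)*(b^2 - 4*b) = b*(b + 2)*(b + 4)*(b - 4)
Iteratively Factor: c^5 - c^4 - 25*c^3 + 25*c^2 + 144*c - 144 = (c - 4)*(c^4 + 3*c^3 - 13*c^2 - 27*c + 36) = (c - 4)*(c + 3)*(c^3 - 13*c + 12) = (c - 4)*(c + 3)*(c + 4)*(c^2 - 4*c + 3) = (c - 4)*(c - 3)*(c + 3)*(c + 4)*(c - 1)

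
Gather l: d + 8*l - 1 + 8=d + 8*l + 7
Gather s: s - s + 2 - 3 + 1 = 0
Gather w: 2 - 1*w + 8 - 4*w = 10 - 5*w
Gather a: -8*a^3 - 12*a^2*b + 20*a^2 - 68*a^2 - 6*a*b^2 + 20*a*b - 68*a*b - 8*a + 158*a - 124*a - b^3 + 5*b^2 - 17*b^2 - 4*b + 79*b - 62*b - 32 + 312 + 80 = -8*a^3 + a^2*(-12*b - 48) + a*(-6*b^2 - 48*b + 26) - b^3 - 12*b^2 + 13*b + 360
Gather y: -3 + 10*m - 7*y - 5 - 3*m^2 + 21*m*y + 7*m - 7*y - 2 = -3*m^2 + 17*m + y*(21*m - 14) - 10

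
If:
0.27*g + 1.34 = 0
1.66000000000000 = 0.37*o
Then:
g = -4.96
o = 4.49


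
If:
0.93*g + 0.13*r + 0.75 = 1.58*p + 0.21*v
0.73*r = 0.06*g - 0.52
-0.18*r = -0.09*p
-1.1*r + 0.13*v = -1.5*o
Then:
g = 0.308388654194327*v - 4.27097163548582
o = -0.068078857372762*v - 0.779802856568095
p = 0.0506940253470127*v - 2.12673506336753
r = 0.0253470126735063*v - 1.06336753168377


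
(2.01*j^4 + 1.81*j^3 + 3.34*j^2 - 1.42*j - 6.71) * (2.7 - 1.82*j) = -3.6582*j^5 + 2.1328*j^4 - 1.1918*j^3 + 11.6024*j^2 + 8.3782*j - 18.117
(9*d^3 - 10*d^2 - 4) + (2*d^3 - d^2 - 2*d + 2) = 11*d^3 - 11*d^2 - 2*d - 2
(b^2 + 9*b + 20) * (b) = b^3 + 9*b^2 + 20*b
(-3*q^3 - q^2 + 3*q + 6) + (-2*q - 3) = -3*q^3 - q^2 + q + 3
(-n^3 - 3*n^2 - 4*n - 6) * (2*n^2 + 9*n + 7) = -2*n^5 - 15*n^4 - 42*n^3 - 69*n^2 - 82*n - 42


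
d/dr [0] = 0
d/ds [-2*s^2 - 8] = -4*s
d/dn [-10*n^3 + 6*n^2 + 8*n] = -30*n^2 + 12*n + 8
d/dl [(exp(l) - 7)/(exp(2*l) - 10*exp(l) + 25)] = (9 - exp(l))*exp(l)/(exp(3*l) - 15*exp(2*l) + 75*exp(l) - 125)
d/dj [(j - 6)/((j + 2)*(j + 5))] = (-j^2 + 12*j + 52)/(j^4 + 14*j^3 + 69*j^2 + 140*j + 100)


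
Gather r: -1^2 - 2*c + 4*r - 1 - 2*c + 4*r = -4*c + 8*r - 2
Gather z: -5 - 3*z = -3*z - 5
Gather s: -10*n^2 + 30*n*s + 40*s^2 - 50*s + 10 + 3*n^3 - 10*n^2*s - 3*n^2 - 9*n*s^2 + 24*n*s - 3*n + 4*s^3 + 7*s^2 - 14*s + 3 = 3*n^3 - 13*n^2 - 3*n + 4*s^3 + s^2*(47 - 9*n) + s*(-10*n^2 + 54*n - 64) + 13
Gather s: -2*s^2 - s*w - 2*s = -2*s^2 + s*(-w - 2)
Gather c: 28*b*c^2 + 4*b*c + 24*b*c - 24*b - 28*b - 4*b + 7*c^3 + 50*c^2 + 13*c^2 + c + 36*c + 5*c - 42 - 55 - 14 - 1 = -56*b + 7*c^3 + c^2*(28*b + 63) + c*(28*b + 42) - 112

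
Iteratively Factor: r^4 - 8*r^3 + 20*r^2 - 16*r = (r - 2)*(r^3 - 6*r^2 + 8*r) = (r - 2)^2*(r^2 - 4*r) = r*(r - 2)^2*(r - 4)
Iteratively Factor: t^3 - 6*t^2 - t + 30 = (t - 5)*(t^2 - t - 6) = (t - 5)*(t - 3)*(t + 2)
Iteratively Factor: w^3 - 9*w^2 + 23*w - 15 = (w - 3)*(w^2 - 6*w + 5) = (w - 3)*(w - 1)*(w - 5)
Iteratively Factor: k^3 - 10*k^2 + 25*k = (k)*(k^2 - 10*k + 25) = k*(k - 5)*(k - 5)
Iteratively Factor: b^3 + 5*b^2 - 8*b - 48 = (b + 4)*(b^2 + b - 12) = (b + 4)^2*(b - 3)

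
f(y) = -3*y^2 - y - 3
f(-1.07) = -5.36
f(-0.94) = -4.71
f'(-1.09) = 5.54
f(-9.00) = -237.00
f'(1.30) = -8.80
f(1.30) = -9.37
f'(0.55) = -4.30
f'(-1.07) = 5.42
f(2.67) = -27.06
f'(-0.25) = 0.50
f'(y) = -6*y - 1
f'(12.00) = -73.00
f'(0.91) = -6.46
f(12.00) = -447.00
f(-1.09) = -5.47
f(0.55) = -4.46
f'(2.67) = -17.02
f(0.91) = -6.39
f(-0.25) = -2.94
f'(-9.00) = 53.00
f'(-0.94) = 4.64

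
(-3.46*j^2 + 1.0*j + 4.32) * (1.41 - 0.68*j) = 2.3528*j^3 - 5.5586*j^2 - 1.5276*j + 6.0912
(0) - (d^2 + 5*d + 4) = -d^2 - 5*d - 4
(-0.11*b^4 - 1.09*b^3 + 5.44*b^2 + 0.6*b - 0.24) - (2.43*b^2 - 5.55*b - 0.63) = -0.11*b^4 - 1.09*b^3 + 3.01*b^2 + 6.15*b + 0.39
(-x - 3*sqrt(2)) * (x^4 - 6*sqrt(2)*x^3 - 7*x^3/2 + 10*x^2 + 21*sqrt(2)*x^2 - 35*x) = -x^5 + 7*x^4/2 + 3*sqrt(2)*x^4 - 21*sqrt(2)*x^3/2 + 26*x^3 - 91*x^2 - 30*sqrt(2)*x^2 + 105*sqrt(2)*x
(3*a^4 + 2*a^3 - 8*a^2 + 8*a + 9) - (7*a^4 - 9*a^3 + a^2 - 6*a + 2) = -4*a^4 + 11*a^3 - 9*a^2 + 14*a + 7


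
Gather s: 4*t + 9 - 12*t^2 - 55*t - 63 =-12*t^2 - 51*t - 54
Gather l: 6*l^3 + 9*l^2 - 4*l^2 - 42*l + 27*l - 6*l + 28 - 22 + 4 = 6*l^3 + 5*l^2 - 21*l + 10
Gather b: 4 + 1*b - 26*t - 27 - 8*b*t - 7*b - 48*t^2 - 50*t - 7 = b*(-8*t - 6) - 48*t^2 - 76*t - 30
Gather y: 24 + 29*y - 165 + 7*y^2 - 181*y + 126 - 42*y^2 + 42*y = -35*y^2 - 110*y - 15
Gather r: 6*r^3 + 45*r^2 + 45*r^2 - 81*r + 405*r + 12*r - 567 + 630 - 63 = 6*r^3 + 90*r^2 + 336*r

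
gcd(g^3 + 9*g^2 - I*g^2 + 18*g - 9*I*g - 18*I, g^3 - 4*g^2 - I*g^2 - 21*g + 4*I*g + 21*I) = g^2 + g*(3 - I) - 3*I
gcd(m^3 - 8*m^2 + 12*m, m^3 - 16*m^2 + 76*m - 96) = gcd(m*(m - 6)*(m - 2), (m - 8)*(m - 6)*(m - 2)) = m^2 - 8*m + 12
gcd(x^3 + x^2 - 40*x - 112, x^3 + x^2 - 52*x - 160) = x + 4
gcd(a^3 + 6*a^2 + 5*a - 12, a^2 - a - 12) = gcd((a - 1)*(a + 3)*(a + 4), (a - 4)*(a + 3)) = a + 3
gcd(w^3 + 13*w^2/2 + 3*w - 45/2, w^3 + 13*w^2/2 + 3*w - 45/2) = w^3 + 13*w^2/2 + 3*w - 45/2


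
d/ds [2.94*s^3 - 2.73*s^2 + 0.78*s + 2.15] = 8.82*s^2 - 5.46*s + 0.78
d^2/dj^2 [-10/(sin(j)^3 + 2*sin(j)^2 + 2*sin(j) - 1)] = 10*(9*sin(j)^6 + 22*sin(j)^5 + 8*sin(j)^4 - 11*sin(j)^3 - 24*sin(j)^2 - 28*sin(j) - 12)/(sin(j)^3 + 2*sin(j)^2 + 2*sin(j) - 1)^3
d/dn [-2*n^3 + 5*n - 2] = 5 - 6*n^2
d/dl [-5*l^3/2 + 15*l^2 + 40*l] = -15*l^2/2 + 30*l + 40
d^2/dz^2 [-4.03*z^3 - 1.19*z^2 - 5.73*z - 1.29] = -24.18*z - 2.38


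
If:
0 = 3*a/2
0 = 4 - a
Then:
No Solution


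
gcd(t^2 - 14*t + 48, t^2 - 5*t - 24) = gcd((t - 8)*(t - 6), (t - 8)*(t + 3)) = t - 8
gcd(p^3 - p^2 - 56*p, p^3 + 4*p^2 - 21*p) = p^2 + 7*p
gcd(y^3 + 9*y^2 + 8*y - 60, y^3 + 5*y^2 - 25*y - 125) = y + 5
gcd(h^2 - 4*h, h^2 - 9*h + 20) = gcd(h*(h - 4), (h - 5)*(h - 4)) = h - 4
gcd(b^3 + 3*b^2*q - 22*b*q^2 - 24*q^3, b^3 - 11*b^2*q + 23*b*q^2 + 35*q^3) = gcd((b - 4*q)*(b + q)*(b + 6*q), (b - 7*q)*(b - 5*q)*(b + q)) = b + q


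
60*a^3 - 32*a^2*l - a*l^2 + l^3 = (-5*a + l)*(-2*a + l)*(6*a + l)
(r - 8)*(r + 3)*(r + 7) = r^3 + 2*r^2 - 59*r - 168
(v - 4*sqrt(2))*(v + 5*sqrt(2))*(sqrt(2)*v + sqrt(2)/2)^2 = 2*v^4 + 2*v^3 + 2*sqrt(2)*v^3 - 159*v^2/2 + 2*sqrt(2)*v^2 - 80*v + sqrt(2)*v/2 - 20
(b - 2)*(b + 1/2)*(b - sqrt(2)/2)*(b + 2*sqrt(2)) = b^4 - 3*b^3/2 + 3*sqrt(2)*b^3/2 - 9*sqrt(2)*b^2/4 - 3*b^2 - 3*sqrt(2)*b/2 + 3*b + 2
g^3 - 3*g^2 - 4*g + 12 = (g - 3)*(g - 2)*(g + 2)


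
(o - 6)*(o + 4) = o^2 - 2*o - 24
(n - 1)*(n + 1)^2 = n^3 + n^2 - n - 1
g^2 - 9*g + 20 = (g - 5)*(g - 4)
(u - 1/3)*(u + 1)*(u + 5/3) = u^3 + 7*u^2/3 + 7*u/9 - 5/9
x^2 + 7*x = x*(x + 7)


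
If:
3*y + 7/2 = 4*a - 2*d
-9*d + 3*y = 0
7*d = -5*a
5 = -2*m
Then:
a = 49/166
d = -35/166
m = -5/2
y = -105/166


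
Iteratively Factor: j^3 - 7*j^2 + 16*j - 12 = (j - 2)*(j^2 - 5*j + 6) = (j - 2)^2*(j - 3)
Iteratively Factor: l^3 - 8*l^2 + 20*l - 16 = (l - 2)*(l^2 - 6*l + 8) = (l - 2)^2*(l - 4)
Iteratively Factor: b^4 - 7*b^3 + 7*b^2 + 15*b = (b + 1)*(b^3 - 8*b^2 + 15*b) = b*(b + 1)*(b^2 - 8*b + 15) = b*(b - 5)*(b + 1)*(b - 3)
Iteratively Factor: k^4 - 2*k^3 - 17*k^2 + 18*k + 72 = (k - 3)*(k^3 + k^2 - 14*k - 24) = (k - 3)*(k + 3)*(k^2 - 2*k - 8) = (k - 3)*(k + 2)*(k + 3)*(k - 4)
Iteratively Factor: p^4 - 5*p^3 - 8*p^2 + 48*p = (p - 4)*(p^3 - p^2 - 12*p) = p*(p - 4)*(p^2 - p - 12) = p*(p - 4)^2*(p + 3)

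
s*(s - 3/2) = s^2 - 3*s/2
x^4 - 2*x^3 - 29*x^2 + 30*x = x*(x - 6)*(x - 1)*(x + 5)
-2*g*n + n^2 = n*(-2*g + n)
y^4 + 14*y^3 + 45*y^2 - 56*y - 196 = (y - 2)*(y + 2)*(y + 7)^2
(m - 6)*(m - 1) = m^2 - 7*m + 6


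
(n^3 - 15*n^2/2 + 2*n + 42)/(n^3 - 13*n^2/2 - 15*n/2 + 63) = (n + 2)/(n + 3)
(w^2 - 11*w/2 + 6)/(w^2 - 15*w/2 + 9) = (w - 4)/(w - 6)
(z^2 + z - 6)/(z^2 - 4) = (z + 3)/(z + 2)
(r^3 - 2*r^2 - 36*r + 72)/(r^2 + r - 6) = (r^2 - 36)/(r + 3)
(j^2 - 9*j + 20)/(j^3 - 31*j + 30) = (j - 4)/(j^2 + 5*j - 6)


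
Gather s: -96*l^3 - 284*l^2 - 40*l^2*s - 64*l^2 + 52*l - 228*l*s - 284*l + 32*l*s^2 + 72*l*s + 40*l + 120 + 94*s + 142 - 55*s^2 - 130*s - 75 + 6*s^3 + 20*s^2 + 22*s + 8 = -96*l^3 - 348*l^2 - 192*l + 6*s^3 + s^2*(32*l - 35) + s*(-40*l^2 - 156*l - 14) + 195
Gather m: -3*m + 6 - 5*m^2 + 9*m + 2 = -5*m^2 + 6*m + 8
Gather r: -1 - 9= -10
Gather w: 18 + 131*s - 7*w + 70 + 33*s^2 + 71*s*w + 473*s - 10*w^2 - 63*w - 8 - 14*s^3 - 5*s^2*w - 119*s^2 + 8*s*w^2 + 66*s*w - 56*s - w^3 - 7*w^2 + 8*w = -14*s^3 - 86*s^2 + 548*s - w^3 + w^2*(8*s - 17) + w*(-5*s^2 + 137*s - 62) + 80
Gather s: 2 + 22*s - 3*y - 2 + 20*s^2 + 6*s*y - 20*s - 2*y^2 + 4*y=20*s^2 + s*(6*y + 2) - 2*y^2 + y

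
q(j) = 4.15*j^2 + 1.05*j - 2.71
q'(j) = 8.3*j + 1.05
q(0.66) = -0.21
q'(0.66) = 6.53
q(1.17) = 4.20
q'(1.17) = 10.76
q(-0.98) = 0.25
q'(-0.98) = -7.08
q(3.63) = 55.79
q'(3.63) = 31.18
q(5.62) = 134.27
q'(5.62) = 47.70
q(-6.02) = 141.37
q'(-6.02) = -48.92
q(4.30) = 78.54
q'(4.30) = 36.74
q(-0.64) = -1.68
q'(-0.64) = -4.26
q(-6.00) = 140.39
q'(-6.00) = -48.75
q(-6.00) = 140.39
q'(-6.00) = -48.75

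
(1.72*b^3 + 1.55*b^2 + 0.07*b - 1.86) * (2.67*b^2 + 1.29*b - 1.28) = 4.5924*b^5 + 6.3573*b^4 - 0.0151999999999999*b^3 - 6.8599*b^2 - 2.489*b + 2.3808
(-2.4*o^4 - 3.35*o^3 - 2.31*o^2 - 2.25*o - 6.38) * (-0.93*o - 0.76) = 2.232*o^5 + 4.9395*o^4 + 4.6943*o^3 + 3.8481*o^2 + 7.6434*o + 4.8488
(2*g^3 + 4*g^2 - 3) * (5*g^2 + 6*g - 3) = 10*g^5 + 32*g^4 + 18*g^3 - 27*g^2 - 18*g + 9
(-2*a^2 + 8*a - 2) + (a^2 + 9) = -a^2 + 8*a + 7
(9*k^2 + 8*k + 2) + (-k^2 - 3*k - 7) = 8*k^2 + 5*k - 5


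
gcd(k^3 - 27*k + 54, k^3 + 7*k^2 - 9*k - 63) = k - 3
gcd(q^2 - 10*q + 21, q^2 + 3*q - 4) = 1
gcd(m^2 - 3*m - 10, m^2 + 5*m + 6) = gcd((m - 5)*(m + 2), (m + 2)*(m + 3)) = m + 2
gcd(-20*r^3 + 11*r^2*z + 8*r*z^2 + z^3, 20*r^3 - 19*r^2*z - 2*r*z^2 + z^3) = -4*r^2 + 3*r*z + z^2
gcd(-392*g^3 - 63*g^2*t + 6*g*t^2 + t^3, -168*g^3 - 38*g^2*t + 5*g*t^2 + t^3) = 7*g + t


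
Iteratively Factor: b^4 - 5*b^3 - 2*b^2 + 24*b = (b + 2)*(b^3 - 7*b^2 + 12*b) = (b - 4)*(b + 2)*(b^2 - 3*b) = (b - 4)*(b - 3)*(b + 2)*(b)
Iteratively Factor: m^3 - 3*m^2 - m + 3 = (m + 1)*(m^2 - 4*m + 3) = (m - 3)*(m + 1)*(m - 1)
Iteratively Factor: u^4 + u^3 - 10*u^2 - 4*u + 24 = (u - 2)*(u^3 + 3*u^2 - 4*u - 12) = (u - 2)*(u + 2)*(u^2 + u - 6) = (u - 2)^2*(u + 2)*(u + 3)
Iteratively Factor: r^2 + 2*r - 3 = (r + 3)*(r - 1)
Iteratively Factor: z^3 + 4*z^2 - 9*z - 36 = (z + 3)*(z^2 + z - 12) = (z + 3)*(z + 4)*(z - 3)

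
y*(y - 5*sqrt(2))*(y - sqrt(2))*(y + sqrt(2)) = y^4 - 5*sqrt(2)*y^3 - 2*y^2 + 10*sqrt(2)*y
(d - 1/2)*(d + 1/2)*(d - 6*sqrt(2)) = d^3 - 6*sqrt(2)*d^2 - d/4 + 3*sqrt(2)/2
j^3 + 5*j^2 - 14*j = j*(j - 2)*(j + 7)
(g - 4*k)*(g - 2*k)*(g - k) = g^3 - 7*g^2*k + 14*g*k^2 - 8*k^3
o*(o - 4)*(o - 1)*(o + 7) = o^4 + 2*o^3 - 31*o^2 + 28*o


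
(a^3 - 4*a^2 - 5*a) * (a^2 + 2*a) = a^5 - 2*a^4 - 13*a^3 - 10*a^2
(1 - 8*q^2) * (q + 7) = -8*q^3 - 56*q^2 + q + 7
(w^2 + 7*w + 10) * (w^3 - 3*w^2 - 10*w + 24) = w^5 + 4*w^4 - 21*w^3 - 76*w^2 + 68*w + 240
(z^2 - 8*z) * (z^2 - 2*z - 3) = z^4 - 10*z^3 + 13*z^2 + 24*z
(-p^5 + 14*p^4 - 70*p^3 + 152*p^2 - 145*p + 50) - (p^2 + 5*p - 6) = -p^5 + 14*p^4 - 70*p^3 + 151*p^2 - 150*p + 56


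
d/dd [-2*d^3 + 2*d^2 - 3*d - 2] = -6*d^2 + 4*d - 3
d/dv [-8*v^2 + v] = 1 - 16*v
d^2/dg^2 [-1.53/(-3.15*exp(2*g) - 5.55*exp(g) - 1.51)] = (1.53*(6.3*exp(g) + 5.55)*(12.6*exp(g) + 11.1)*exp(g) - (19.278*exp(g) + 8.4915)*(3.15*exp(2*g) + 5.55*exp(g) + 1.51))*exp(g)/(3.15*exp(2*g) + 5.55*exp(g) + 1.51)^3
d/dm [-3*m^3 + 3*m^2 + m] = -9*m^2 + 6*m + 1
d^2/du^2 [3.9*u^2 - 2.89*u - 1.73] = 7.80000000000000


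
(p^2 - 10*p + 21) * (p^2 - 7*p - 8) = p^4 - 17*p^3 + 83*p^2 - 67*p - 168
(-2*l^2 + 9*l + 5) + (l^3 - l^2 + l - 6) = l^3 - 3*l^2 + 10*l - 1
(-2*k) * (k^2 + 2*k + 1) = -2*k^3 - 4*k^2 - 2*k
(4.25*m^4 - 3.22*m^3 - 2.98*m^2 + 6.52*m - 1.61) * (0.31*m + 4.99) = 1.3175*m^5 + 20.2093*m^4 - 16.9916*m^3 - 12.849*m^2 + 32.0357*m - 8.0339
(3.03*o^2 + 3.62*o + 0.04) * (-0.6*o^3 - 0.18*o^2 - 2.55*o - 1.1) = -1.818*o^5 - 2.7174*o^4 - 8.4021*o^3 - 12.5712*o^2 - 4.084*o - 0.044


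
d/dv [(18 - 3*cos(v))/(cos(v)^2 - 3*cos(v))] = 3*(-sin(v) - 18*sin(v)/cos(v)^2 + 12*tan(v))/(cos(v) - 3)^2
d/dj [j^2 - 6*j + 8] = 2*j - 6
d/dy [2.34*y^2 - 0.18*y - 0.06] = 4.68*y - 0.18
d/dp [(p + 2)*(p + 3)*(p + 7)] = 3*p^2 + 24*p + 41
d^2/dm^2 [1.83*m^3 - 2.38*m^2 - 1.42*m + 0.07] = 10.98*m - 4.76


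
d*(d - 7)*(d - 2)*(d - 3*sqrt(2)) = d^4 - 9*d^3 - 3*sqrt(2)*d^3 + 14*d^2 + 27*sqrt(2)*d^2 - 42*sqrt(2)*d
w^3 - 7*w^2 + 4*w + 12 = (w - 6)*(w - 2)*(w + 1)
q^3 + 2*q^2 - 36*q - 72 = (q - 6)*(q + 2)*(q + 6)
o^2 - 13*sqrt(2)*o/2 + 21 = (o - 7*sqrt(2)/2)*(o - 3*sqrt(2))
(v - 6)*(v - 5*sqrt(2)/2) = v^2 - 6*v - 5*sqrt(2)*v/2 + 15*sqrt(2)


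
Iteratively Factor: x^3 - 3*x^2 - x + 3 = (x - 1)*(x^2 - 2*x - 3) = (x - 3)*(x - 1)*(x + 1)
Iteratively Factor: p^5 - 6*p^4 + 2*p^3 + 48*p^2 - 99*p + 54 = (p - 3)*(p^4 - 3*p^3 - 7*p^2 + 27*p - 18) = (p - 3)*(p - 2)*(p^3 - p^2 - 9*p + 9) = (p - 3)^2*(p - 2)*(p^2 + 2*p - 3) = (p - 3)^2*(p - 2)*(p - 1)*(p + 3)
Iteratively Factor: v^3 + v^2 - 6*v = (v)*(v^2 + v - 6) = v*(v - 2)*(v + 3)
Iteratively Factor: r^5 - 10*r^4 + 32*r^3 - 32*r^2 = (r - 2)*(r^4 - 8*r^3 + 16*r^2) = (r - 4)*(r - 2)*(r^3 - 4*r^2) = r*(r - 4)*(r - 2)*(r^2 - 4*r) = r^2*(r - 4)*(r - 2)*(r - 4)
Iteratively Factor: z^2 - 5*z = (z - 5)*(z)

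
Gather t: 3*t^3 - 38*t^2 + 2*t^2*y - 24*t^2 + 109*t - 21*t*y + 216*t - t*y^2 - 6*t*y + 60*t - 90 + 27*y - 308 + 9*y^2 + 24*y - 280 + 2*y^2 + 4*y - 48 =3*t^3 + t^2*(2*y - 62) + t*(-y^2 - 27*y + 385) + 11*y^2 + 55*y - 726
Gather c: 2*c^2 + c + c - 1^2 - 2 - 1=2*c^2 + 2*c - 4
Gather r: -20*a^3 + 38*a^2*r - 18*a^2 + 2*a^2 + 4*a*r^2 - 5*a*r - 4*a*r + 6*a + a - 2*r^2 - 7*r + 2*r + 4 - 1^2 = -20*a^3 - 16*a^2 + 7*a + r^2*(4*a - 2) + r*(38*a^2 - 9*a - 5) + 3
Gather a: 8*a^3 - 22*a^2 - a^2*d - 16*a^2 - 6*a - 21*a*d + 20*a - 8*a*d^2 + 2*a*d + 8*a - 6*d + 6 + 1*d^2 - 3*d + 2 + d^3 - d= 8*a^3 + a^2*(-d - 38) + a*(-8*d^2 - 19*d + 22) + d^3 + d^2 - 10*d + 8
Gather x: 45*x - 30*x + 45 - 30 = 15*x + 15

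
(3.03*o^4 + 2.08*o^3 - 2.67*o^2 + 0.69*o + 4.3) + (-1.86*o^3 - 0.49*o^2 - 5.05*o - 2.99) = 3.03*o^4 + 0.22*o^3 - 3.16*o^2 - 4.36*o + 1.31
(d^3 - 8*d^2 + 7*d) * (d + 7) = d^4 - d^3 - 49*d^2 + 49*d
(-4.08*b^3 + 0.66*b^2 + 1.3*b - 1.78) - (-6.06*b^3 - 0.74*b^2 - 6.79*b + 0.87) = 1.98*b^3 + 1.4*b^2 + 8.09*b - 2.65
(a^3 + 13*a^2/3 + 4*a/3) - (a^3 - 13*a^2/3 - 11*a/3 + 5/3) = 26*a^2/3 + 5*a - 5/3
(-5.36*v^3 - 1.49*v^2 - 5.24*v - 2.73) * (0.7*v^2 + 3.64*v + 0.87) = -3.752*v^5 - 20.5534*v^4 - 13.7548*v^3 - 22.2809*v^2 - 14.496*v - 2.3751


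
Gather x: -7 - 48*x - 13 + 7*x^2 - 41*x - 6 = 7*x^2 - 89*x - 26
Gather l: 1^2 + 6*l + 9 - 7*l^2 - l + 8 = -7*l^2 + 5*l + 18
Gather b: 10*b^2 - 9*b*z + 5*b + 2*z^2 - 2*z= 10*b^2 + b*(5 - 9*z) + 2*z^2 - 2*z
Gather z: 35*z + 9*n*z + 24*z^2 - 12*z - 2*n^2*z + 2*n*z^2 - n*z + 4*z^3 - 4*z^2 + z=4*z^3 + z^2*(2*n + 20) + z*(-2*n^2 + 8*n + 24)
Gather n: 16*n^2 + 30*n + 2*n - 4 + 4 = 16*n^2 + 32*n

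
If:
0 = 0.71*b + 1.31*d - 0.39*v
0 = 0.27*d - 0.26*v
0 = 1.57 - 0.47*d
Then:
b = -4.26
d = 3.34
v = 3.47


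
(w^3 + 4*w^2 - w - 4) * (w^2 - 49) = w^5 + 4*w^4 - 50*w^3 - 200*w^2 + 49*w + 196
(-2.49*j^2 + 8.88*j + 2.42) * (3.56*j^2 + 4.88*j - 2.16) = -8.8644*j^4 + 19.4616*j^3 + 57.328*j^2 - 7.3712*j - 5.2272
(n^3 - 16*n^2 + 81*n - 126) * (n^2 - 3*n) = n^5 - 19*n^4 + 129*n^3 - 369*n^2 + 378*n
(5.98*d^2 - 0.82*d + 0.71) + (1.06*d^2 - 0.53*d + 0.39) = 7.04*d^2 - 1.35*d + 1.1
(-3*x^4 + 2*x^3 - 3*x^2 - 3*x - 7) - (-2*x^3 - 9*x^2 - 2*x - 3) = -3*x^4 + 4*x^3 + 6*x^2 - x - 4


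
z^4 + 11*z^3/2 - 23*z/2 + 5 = (z - 1)*(z - 1/2)*(z + 2)*(z + 5)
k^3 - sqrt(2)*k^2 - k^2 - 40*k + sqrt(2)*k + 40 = (k - 1)*(k - 5*sqrt(2))*(k + 4*sqrt(2))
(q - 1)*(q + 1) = q^2 - 1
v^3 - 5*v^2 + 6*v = v*(v - 3)*(v - 2)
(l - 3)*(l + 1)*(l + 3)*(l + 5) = l^4 + 6*l^3 - 4*l^2 - 54*l - 45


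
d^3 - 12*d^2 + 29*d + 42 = (d - 7)*(d - 6)*(d + 1)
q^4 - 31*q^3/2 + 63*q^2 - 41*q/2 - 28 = (q - 8)*(q - 7)*(q - 1)*(q + 1/2)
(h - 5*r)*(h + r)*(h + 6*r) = h^3 + 2*h^2*r - 29*h*r^2 - 30*r^3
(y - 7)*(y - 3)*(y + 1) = y^3 - 9*y^2 + 11*y + 21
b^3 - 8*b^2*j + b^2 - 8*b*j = b*(b + 1)*(b - 8*j)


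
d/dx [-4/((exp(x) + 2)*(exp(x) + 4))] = 8*(exp(x) + 3)*exp(x)/((exp(x) + 2)^2*(exp(x) + 4)^2)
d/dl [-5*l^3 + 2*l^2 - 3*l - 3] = -15*l^2 + 4*l - 3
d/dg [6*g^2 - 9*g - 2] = 12*g - 9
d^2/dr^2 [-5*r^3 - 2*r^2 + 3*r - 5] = -30*r - 4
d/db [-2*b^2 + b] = 1 - 4*b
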